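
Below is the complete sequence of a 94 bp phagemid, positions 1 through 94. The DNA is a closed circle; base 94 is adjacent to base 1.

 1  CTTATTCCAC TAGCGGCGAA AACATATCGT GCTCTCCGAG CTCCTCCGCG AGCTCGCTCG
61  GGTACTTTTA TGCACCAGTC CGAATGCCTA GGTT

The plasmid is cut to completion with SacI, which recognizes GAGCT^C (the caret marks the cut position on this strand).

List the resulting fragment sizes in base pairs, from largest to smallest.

82, 12 bp

SacI sites (GAGCTC) start at positions 38, 50.
SacI cuts after base 5 of each site (before the last base), so after positions 42, 54.
Circular molecule, 2 cuts → 2 fragments:
  43–54 → 12 bp
  55–94 then 1–42 → 40 + 42 = 82 bp
Sorted largest to smallest: 82, 12 bp.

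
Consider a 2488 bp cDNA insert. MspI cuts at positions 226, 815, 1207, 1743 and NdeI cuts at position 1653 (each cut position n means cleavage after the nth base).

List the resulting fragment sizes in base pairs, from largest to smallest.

745, 589, 446, 392, 226, 90 bp

Combined cut positions (sorted): 226, 815, 1207, 1653, 1743.
Linear molecule, 5 cuts → 6 fragments:
  226 − 0 = 226 bp
  815 − 226 = 589 bp
  1207 − 815 = 392 bp
  1653 − 1207 = 446 bp
  1743 − 1653 = 90 bp
  2488 − 1743 = 745 bp
Sorted largest to smallest: 745, 589, 446, 392, 226, 90 bp.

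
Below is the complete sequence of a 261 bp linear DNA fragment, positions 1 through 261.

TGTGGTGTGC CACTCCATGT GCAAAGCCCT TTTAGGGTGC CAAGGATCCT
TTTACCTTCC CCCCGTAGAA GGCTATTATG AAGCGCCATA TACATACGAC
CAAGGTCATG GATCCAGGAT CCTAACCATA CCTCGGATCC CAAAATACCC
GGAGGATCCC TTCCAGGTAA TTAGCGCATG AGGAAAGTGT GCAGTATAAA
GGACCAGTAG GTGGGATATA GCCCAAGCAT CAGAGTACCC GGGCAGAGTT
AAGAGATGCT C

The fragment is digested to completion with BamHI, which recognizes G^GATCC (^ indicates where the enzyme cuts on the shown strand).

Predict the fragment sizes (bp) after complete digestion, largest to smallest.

107, 66, 44, 19, 18, 7 bp

BamHI sites (GGATCC) start at positions 44, 110, 117, 135, 154.
BamHI cuts after the first base of each site, so after positions 44, 110, 117, 135, 154.
Linear molecule, 5 cuts → 6 fragments:
  1–44 → 44 bp
  45–110 → 66 bp
  111–117 → 7 bp
  118–135 → 18 bp
  136–154 → 19 bp
  155–261 → 107 bp
Sorted largest to smallest: 107, 66, 44, 19, 18, 7 bp.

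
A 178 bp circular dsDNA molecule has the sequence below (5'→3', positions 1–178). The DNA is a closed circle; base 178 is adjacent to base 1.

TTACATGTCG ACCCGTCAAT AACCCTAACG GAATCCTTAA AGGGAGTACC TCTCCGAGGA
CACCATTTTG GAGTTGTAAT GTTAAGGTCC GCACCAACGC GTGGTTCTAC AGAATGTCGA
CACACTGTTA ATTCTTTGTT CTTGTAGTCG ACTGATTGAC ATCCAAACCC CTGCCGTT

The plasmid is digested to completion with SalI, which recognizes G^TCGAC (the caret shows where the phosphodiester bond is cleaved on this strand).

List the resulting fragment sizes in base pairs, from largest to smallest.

109, 38, 31 bp

SalI sites (GTCGAC) start at positions 7, 116, 147.
SalI cuts after the first base of each site, so after positions 7, 116, 147.
Circular molecule, 3 cuts → 3 fragments:
  8–116 → 109 bp
  117–147 → 31 bp
  148–178 then 1–7 → 31 + 7 = 38 bp
Sorted largest to smallest: 109, 38, 31 bp.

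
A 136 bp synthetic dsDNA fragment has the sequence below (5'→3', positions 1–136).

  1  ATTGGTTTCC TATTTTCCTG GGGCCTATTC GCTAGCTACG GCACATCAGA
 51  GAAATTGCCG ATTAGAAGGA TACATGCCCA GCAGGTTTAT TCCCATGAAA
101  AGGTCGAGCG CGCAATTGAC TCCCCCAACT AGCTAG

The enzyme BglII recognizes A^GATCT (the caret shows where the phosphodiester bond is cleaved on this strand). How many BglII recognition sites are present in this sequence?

0

No occurrence of AGATCT is present in the sequence.
BglII does not cut: 0 sites.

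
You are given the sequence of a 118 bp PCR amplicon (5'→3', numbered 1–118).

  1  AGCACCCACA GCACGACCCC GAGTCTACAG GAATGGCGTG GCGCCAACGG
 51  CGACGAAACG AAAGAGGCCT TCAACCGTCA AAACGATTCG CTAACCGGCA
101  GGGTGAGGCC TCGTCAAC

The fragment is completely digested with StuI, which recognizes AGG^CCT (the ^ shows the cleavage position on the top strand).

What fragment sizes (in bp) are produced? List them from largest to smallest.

67, 41, 10 bp

StuI sites (AGGCCT) start at positions 65, 106.
StuI cuts after base 3 of each site, so after positions 67, 108.
Linear molecule, 2 cuts → 3 fragments:
  1–67 → 67 bp
  68–108 → 41 bp
  109–118 → 10 bp
Sorted largest to smallest: 67, 41, 10 bp.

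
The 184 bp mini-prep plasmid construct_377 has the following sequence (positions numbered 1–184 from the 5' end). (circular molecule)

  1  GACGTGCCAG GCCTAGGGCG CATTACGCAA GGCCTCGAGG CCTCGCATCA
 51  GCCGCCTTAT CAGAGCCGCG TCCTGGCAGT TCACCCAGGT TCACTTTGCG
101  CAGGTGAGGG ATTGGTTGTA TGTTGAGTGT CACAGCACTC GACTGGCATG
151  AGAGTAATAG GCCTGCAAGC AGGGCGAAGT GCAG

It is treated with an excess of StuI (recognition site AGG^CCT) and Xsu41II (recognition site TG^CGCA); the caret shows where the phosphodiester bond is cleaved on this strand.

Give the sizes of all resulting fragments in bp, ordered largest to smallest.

63, 58, 34, 21, 8 bp

StuI sites (AGGCCT) start at positions 9, 30, 38, 159.
StuI cuts after base 3 of each site, so after positions 11, 32, 40, 161.
The Xsu41II site (TGCGCA) starts at position 97.
Xsu41II cuts after base 2 of each site, so after position 98.
Combined cut positions: 11, 32, 40, 98, 161.
Circular molecule, 5 cuts → 5 fragments:
  12–32 → 21 bp
  33–40 → 8 bp
  41–98 → 58 bp
  99–161 → 63 bp
  162–184 then 1–11 → 23 + 11 = 34 bp
Sorted largest to smallest: 63, 58, 34, 21, 8 bp.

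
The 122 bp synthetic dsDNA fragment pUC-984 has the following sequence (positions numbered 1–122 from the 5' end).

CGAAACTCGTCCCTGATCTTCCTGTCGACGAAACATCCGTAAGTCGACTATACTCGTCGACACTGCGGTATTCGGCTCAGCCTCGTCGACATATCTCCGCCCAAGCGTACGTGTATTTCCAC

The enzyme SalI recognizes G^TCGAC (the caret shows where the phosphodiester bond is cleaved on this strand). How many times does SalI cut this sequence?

GTCGAC occurs starting at positions 24, 43, 56, 85.
SalI cuts at 4 sites.

4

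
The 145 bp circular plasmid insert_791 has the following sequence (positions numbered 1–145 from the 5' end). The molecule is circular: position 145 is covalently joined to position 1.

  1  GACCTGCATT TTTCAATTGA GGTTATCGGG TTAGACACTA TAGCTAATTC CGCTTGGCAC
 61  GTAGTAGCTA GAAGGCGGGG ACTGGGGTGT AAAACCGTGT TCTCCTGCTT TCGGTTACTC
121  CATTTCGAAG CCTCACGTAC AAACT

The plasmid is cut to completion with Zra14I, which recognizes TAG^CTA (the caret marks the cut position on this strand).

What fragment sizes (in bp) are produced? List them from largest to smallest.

121, 24 bp

Zra14I sites (TAGCTA) start at positions 41, 65.
Zra14I cuts after base 3 of each site, so after positions 43, 67.
Circular molecule, 2 cuts → 2 fragments:
  44–67 → 24 bp
  68–145 then 1–43 → 78 + 43 = 121 bp
Sorted largest to smallest: 121, 24 bp.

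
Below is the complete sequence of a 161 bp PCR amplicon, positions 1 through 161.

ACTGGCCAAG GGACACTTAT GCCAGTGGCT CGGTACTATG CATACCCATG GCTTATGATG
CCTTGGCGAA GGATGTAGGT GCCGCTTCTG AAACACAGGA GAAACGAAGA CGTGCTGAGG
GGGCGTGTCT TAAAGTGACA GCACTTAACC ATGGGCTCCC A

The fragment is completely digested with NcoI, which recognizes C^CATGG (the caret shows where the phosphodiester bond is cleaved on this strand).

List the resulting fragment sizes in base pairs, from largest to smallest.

NcoI sites (CCATGG) start at positions 46, 149.
NcoI cuts after the first base of each site, so after positions 46, 149.
Linear molecule, 2 cuts → 3 fragments:
  1–46 → 46 bp
  47–149 → 103 bp
  150–161 → 12 bp
Sorted largest to smallest: 103, 46, 12 bp.

103, 46, 12 bp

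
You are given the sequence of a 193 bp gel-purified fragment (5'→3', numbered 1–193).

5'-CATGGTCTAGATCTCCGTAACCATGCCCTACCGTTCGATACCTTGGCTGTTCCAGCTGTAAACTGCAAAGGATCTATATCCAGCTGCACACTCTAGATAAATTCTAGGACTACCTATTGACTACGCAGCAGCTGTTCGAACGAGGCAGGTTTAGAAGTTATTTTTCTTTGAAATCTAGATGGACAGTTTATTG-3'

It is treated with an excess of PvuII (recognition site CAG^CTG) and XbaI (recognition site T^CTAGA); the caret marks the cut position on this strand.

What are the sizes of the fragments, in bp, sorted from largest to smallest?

PvuII sites (CAGCTG) start at positions 53, 81, 129.
PvuII cuts after base 3 of each site, so after positions 55, 83, 131.
XbaI sites (TCTAGA) start at positions 6, 92, 174.
XbaI cuts after the first base of each site, so after positions 6, 92, 174.
Combined cut positions: 6, 55, 83, 92, 131, 174.
Linear molecule, 6 cuts → 7 fragments:
  1–6 → 6 bp
  7–55 → 49 bp
  56–83 → 28 bp
  84–92 → 9 bp
  93–131 → 39 bp
  132–174 → 43 bp
  175–193 → 19 bp
Sorted largest to smallest: 49, 43, 39, 28, 19, 9, 6 bp.

49, 43, 39, 28, 19, 9, 6 bp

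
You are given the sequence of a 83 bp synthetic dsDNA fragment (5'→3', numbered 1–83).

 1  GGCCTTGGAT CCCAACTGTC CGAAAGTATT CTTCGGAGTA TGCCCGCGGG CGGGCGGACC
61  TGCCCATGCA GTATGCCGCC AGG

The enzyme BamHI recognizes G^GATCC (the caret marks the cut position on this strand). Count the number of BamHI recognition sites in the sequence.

GGATCC occurs starting at position 7.
BamHI cuts at 1 site.

1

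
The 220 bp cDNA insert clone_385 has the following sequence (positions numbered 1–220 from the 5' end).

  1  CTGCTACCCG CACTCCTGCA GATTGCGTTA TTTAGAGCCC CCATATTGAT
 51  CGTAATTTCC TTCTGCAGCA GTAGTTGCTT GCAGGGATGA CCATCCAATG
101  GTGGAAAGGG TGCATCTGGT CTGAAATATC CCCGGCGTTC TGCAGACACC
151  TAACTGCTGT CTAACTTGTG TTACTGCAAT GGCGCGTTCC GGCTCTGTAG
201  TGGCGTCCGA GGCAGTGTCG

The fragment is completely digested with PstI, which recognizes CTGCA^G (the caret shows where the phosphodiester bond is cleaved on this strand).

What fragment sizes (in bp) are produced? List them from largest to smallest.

PstI sites (CTGCAG) start at positions 16, 63, 140.
PstI cuts after base 5 of each site (before the last base), so after positions 20, 67, 144.
Linear molecule, 3 cuts → 4 fragments:
  1–20 → 20 bp
  21–67 → 47 bp
  68–144 → 77 bp
  145–220 → 76 bp
Sorted largest to smallest: 77, 76, 47, 20 bp.

77, 76, 47, 20 bp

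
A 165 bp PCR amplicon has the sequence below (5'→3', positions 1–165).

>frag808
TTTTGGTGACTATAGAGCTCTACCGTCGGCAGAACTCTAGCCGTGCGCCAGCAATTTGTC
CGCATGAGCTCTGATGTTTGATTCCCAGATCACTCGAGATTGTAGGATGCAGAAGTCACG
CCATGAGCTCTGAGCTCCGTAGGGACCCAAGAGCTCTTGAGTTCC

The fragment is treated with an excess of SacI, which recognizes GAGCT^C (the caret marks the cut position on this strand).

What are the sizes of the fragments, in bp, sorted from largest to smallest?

SacI sites (GAGCTC) start at positions 15, 66, 125, 132, 151.
SacI cuts after base 5 of each site (before the last base), so after positions 19, 70, 129, 136, 155.
Linear molecule, 5 cuts → 6 fragments:
  1–19 → 19 bp
  20–70 → 51 bp
  71–129 → 59 bp
  130–136 → 7 bp
  137–155 → 19 bp
  156–165 → 10 bp
Sorted largest to smallest: 59, 51, 19, 19, 10, 7 bp.

59, 51, 19, 19, 10, 7 bp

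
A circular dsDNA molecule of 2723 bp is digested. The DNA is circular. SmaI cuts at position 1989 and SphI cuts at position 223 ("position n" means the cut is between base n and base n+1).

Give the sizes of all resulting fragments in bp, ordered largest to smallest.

Combined cut positions (sorted): 223, 1989.
Circular molecule, 2 cuts → 2 fragments:
  1989 − 223 = 1766 bp
  wrap: 2723 − 1989 + 223 = 957 bp
Sorted largest to smallest: 1766, 957 bp.

1766, 957 bp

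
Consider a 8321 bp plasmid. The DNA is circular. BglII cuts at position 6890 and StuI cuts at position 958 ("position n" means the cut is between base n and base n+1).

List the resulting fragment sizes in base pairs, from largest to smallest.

5932, 2389 bp

Combined cut positions (sorted): 958, 6890.
Circular molecule, 2 cuts → 2 fragments:
  6890 − 958 = 5932 bp
  wrap: 8321 − 6890 + 958 = 2389 bp
Sorted largest to smallest: 5932, 2389 bp.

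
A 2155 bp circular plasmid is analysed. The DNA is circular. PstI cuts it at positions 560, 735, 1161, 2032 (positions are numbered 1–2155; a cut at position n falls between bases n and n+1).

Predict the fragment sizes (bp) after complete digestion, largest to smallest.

871, 683, 426, 175 bp

Circular molecule, 4 cuts → 4 fragments:
  735 − 560 = 175 bp
  1161 − 735 = 426 bp
  2032 − 1161 = 871 bp
  wrap: 2155 − 2032 + 560 = 683 bp
Sorted largest to smallest: 871, 683, 426, 175 bp.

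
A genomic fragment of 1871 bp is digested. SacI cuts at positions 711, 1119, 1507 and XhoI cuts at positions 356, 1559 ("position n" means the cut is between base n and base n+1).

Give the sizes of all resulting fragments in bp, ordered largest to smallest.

Combined cut positions (sorted): 356, 711, 1119, 1507, 1559.
Linear molecule, 5 cuts → 6 fragments:
  356 − 0 = 356 bp
  711 − 356 = 355 bp
  1119 − 711 = 408 bp
  1507 − 1119 = 388 bp
  1559 − 1507 = 52 bp
  1871 − 1559 = 312 bp
Sorted largest to smallest: 408, 388, 356, 355, 312, 52 bp.

408, 388, 356, 355, 312, 52 bp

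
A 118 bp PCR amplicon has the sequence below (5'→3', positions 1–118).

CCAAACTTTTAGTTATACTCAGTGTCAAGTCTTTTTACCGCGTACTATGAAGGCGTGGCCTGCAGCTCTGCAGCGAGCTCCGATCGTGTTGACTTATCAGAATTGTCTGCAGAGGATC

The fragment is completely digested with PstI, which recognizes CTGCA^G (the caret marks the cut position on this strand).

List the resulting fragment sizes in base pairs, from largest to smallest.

64, 39, 8, 7 bp

PstI sites (CTGCAG) start at positions 60, 68, 107.
PstI cuts after base 5 of each site (before the last base), so after positions 64, 72, 111.
Linear molecule, 3 cuts → 4 fragments:
  1–64 → 64 bp
  65–72 → 8 bp
  73–111 → 39 bp
  112–118 → 7 bp
Sorted largest to smallest: 64, 39, 8, 7 bp.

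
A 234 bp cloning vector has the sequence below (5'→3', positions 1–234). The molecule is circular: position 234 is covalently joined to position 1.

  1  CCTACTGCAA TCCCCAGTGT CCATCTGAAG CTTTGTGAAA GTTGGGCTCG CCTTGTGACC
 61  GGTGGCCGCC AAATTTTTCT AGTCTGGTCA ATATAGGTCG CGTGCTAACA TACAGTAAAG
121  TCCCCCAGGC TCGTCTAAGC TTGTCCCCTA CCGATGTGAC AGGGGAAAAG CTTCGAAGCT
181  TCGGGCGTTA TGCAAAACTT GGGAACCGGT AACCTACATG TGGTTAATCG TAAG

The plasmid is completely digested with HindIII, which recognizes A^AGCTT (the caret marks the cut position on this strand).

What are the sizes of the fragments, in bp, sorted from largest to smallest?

109, 86, 31, 8 bp

HindIII sites (AAGCTT) start at positions 28, 137, 168, 176.
HindIII cuts after the first base of each site, so after positions 28, 137, 168, 176.
Circular molecule, 4 cuts → 4 fragments:
  29–137 → 109 bp
  138–168 → 31 bp
  169–176 → 8 bp
  177–234 then 1–28 → 58 + 28 = 86 bp
Sorted largest to smallest: 109, 86, 31, 8 bp.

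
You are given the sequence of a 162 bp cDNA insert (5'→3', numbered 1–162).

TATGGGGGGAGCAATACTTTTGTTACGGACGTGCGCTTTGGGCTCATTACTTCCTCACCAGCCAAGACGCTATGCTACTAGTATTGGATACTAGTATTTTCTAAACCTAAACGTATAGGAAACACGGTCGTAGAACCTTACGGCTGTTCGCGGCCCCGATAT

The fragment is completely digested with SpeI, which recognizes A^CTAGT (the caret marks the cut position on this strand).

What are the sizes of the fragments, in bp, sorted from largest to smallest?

SpeI sites (ACTAGT) start at positions 77, 90.
SpeI cuts after the first base of each site, so after positions 77, 90.
Linear molecule, 2 cuts → 3 fragments:
  1–77 → 77 bp
  78–90 → 13 bp
  91–162 → 72 bp
Sorted largest to smallest: 77, 72, 13 bp.

77, 72, 13 bp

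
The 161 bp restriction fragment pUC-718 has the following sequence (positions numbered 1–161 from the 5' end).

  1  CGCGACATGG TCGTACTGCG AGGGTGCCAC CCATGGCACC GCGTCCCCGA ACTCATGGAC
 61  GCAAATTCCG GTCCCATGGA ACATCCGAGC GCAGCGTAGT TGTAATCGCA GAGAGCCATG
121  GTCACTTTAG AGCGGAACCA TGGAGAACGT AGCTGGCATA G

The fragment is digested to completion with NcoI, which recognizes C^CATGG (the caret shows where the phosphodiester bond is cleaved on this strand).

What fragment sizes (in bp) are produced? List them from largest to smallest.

NcoI sites (CCATGG) start at positions 31, 74, 116, 138.
NcoI cuts after the first base of each site, so after positions 31, 74, 116, 138.
Linear molecule, 4 cuts → 5 fragments:
  1–31 → 31 bp
  32–74 → 43 bp
  75–116 → 42 bp
  117–138 → 22 bp
  139–161 → 23 bp
Sorted largest to smallest: 43, 42, 31, 23, 22 bp.

43, 42, 31, 23, 22 bp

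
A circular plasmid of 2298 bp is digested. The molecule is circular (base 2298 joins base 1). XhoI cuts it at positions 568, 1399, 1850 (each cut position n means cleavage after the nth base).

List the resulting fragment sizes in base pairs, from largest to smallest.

Circular molecule, 3 cuts → 3 fragments:
  1399 − 568 = 831 bp
  1850 − 1399 = 451 bp
  wrap: 2298 − 1850 + 568 = 1016 bp
Sorted largest to smallest: 1016, 831, 451 bp.

1016, 831, 451 bp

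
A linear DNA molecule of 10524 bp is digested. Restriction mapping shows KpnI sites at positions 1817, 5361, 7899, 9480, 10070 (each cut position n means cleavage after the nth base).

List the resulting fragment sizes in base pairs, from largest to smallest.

Linear molecule, 5 cuts → 6 fragments:
  1817 − 0 = 1817 bp
  5361 − 1817 = 3544 bp
  7899 − 5361 = 2538 bp
  9480 − 7899 = 1581 bp
  10070 − 9480 = 590 bp
  10524 − 10070 = 454 bp
Sorted largest to smallest: 3544, 2538, 1817, 1581, 590, 454 bp.

3544, 2538, 1817, 1581, 590, 454 bp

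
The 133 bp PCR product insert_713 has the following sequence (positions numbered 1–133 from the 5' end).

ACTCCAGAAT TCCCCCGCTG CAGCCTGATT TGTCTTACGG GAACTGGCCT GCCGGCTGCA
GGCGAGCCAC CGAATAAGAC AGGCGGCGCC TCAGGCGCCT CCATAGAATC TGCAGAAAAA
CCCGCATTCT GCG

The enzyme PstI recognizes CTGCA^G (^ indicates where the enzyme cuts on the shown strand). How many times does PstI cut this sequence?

3

CTGCAG occurs starting at positions 18, 56, 110.
PstI cuts at 3 sites.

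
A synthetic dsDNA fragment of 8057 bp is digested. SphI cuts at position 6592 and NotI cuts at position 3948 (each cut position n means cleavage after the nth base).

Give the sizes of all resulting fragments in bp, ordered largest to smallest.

Combined cut positions (sorted): 3948, 6592.
Linear molecule, 2 cuts → 3 fragments:
  3948 − 0 = 3948 bp
  6592 − 3948 = 2644 bp
  8057 − 6592 = 1465 bp
Sorted largest to smallest: 3948, 2644, 1465 bp.

3948, 2644, 1465 bp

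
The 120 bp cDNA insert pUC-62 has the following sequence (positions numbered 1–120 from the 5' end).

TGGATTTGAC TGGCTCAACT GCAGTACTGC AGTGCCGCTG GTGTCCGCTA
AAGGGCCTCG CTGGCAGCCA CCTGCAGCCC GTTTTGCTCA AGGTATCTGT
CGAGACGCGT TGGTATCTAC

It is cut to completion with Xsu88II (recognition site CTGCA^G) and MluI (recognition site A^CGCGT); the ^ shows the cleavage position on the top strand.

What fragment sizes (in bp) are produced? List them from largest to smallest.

45, 29, 23, 15, 8 bp

Xsu88II sites (CTGCAG) start at positions 19, 27, 72.
Xsu88II cuts after base 5 of each site (before the last base), so after positions 23, 31, 76.
The MluI site (ACGCGT) starts at position 105.
MluI cuts after the first base of each site, so after position 105.
Combined cut positions: 23, 31, 76, 105.
Linear molecule, 4 cuts → 5 fragments:
  1–23 → 23 bp
  24–31 → 8 bp
  32–76 → 45 bp
  77–105 → 29 bp
  106–120 → 15 bp
Sorted largest to smallest: 45, 29, 23, 15, 8 bp.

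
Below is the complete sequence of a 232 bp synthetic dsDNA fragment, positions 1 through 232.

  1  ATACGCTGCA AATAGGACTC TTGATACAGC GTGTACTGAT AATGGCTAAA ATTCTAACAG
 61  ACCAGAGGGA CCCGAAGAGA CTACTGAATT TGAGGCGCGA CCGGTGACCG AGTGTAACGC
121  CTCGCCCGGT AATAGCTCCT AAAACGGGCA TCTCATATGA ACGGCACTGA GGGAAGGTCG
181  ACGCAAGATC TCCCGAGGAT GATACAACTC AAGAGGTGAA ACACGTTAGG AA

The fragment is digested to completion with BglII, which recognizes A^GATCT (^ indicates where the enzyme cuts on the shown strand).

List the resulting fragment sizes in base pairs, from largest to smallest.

The BglII site (AGATCT) starts at position 186.
BglII cuts after the first base of each site, so after position 186.
Linear molecule, 1 cut → 2 fragments:
  1–186 → 186 bp
  187–232 → 46 bp
Sorted largest to smallest: 186, 46 bp.

186, 46 bp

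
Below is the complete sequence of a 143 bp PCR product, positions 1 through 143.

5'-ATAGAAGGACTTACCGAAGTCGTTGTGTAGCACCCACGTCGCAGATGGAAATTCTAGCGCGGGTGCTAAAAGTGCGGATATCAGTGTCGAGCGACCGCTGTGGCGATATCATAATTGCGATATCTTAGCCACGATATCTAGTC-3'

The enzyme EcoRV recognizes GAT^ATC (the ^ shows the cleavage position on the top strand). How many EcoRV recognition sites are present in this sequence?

4

GATATC occurs starting at positions 77, 105, 119, 133.
EcoRV cuts at 4 sites.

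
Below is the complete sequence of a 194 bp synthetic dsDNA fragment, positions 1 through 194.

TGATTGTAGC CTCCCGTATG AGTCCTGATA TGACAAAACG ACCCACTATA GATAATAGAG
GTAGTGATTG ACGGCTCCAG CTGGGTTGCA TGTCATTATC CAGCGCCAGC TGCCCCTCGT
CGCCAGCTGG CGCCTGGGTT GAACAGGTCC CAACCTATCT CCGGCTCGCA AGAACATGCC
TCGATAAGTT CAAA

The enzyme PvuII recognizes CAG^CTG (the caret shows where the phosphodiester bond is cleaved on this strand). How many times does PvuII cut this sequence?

CAGCTG occurs starting at positions 78, 107, 124.
PvuII cuts at 3 sites.

3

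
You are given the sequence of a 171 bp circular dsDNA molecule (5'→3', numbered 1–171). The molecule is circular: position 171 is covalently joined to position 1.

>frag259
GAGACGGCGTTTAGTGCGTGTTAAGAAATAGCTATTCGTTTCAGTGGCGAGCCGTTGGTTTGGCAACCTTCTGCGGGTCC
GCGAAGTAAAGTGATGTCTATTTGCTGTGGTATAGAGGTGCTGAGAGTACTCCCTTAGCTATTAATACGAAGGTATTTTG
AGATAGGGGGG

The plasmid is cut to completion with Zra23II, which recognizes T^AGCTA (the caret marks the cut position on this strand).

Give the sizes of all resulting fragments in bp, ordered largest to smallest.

Zra23II sites (TAGCTA) start at positions 29, 136.
Zra23II cuts after the first base of each site, so after positions 29, 136.
Circular molecule, 2 cuts → 2 fragments:
  30–136 → 107 bp
  137–171 then 1–29 → 35 + 29 = 64 bp
Sorted largest to smallest: 107, 64 bp.

107, 64 bp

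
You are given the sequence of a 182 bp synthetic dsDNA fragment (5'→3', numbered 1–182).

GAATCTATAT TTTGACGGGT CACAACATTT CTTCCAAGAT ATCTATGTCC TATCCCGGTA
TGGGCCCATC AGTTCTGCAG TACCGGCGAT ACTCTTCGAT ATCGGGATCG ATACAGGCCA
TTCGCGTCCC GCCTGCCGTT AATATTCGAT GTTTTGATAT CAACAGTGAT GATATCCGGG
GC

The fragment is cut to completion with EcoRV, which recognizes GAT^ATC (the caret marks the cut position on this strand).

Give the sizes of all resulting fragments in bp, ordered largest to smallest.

60, 58, 40, 15, 9 bp

EcoRV sites (GATATC) start at positions 38, 98, 156, 171.
EcoRV cuts after base 3 of each site, so after positions 40, 100, 158, 173.
Linear molecule, 4 cuts → 5 fragments:
  1–40 → 40 bp
  41–100 → 60 bp
  101–158 → 58 bp
  159–173 → 15 bp
  174–182 → 9 bp
Sorted largest to smallest: 60, 58, 40, 15, 9 bp.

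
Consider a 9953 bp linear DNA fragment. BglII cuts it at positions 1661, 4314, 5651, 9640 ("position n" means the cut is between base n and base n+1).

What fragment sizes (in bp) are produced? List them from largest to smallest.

Linear molecule, 4 cuts → 5 fragments:
  1661 − 0 = 1661 bp
  4314 − 1661 = 2653 bp
  5651 − 4314 = 1337 bp
  9640 − 5651 = 3989 bp
  9953 − 9640 = 313 bp
Sorted largest to smallest: 3989, 2653, 1661, 1337, 313 bp.

3989, 2653, 1661, 1337, 313 bp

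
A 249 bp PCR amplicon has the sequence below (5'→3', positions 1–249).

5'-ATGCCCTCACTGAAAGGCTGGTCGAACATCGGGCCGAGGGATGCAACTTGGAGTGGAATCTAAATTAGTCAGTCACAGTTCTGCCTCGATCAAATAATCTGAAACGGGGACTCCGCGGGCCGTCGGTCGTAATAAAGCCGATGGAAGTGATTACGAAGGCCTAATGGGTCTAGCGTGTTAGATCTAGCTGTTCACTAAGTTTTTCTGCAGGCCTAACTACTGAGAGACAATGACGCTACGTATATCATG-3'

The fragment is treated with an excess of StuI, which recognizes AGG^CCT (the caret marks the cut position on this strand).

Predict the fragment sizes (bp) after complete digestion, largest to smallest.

159, 52, 38 bp

StuI sites (AGGCCT) start at positions 157, 209.
StuI cuts after base 3 of each site, so after positions 159, 211.
Linear molecule, 2 cuts → 3 fragments:
  1–159 → 159 bp
  160–211 → 52 bp
  212–249 → 38 bp
Sorted largest to smallest: 159, 52, 38 bp.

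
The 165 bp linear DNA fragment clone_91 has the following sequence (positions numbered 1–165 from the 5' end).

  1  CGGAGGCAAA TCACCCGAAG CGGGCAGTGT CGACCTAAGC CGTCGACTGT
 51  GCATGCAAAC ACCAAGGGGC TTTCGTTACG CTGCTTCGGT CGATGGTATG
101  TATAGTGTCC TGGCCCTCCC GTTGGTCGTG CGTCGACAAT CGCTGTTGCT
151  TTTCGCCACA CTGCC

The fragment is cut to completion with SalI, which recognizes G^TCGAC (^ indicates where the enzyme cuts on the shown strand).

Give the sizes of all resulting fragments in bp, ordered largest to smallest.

SalI sites (GTCGAC) start at positions 29, 42, 132.
SalI cuts after the first base of each site, so after positions 29, 42, 132.
Linear molecule, 3 cuts → 4 fragments:
  1–29 → 29 bp
  30–42 → 13 bp
  43–132 → 90 bp
  133–165 → 33 bp
Sorted largest to smallest: 90, 33, 29, 13 bp.

90, 33, 29, 13 bp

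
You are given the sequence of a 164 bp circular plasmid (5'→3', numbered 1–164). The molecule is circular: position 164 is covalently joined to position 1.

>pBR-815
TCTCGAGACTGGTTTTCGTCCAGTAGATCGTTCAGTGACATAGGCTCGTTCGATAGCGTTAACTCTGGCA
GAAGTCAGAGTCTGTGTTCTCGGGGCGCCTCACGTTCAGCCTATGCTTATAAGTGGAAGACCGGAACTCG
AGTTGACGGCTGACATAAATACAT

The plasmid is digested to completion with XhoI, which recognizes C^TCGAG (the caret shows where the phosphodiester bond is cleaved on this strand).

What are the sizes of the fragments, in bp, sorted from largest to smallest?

XhoI sites (CTCGAG) start at positions 2, 137.
XhoI cuts after the first base of each site, so after positions 2, 137.
Circular molecule, 2 cuts → 2 fragments:
  3–137 → 135 bp
  138–164 then 1–2 → 27 + 2 = 29 bp
Sorted largest to smallest: 135, 29 bp.

135, 29 bp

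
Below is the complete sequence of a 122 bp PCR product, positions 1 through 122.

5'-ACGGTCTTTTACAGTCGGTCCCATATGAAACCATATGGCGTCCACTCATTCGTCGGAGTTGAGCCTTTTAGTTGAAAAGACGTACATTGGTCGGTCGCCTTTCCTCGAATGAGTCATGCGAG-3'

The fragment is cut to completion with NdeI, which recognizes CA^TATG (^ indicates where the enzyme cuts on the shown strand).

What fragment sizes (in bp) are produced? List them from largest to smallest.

NdeI sites (CATATG) start at positions 22, 32.
NdeI cuts after base 2 of each site, so after positions 23, 33.
Linear molecule, 2 cuts → 3 fragments:
  1–23 → 23 bp
  24–33 → 10 bp
  34–122 → 89 bp
Sorted largest to smallest: 89, 23, 10 bp.

89, 23, 10 bp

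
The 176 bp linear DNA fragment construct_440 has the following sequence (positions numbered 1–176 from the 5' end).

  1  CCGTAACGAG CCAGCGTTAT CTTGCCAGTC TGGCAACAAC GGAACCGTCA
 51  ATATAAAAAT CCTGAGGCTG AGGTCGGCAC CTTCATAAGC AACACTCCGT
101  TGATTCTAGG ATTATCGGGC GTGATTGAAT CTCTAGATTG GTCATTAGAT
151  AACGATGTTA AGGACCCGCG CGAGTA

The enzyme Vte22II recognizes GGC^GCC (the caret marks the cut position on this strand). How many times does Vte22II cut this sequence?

No occurrence of GGCGCC is present in the sequence.
Vte22II does not cut: 0 sites.

0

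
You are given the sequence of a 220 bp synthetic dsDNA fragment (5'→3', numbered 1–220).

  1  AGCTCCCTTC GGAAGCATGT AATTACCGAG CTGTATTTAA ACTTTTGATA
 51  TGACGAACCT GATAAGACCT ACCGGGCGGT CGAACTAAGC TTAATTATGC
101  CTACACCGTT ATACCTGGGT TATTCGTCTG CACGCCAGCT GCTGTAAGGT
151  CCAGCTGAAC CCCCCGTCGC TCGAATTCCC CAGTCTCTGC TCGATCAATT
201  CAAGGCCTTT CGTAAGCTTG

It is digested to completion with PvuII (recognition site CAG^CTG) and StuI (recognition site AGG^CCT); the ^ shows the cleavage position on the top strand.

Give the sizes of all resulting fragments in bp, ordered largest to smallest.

PvuII sites (CAGCTG) start at positions 136, 152.
PvuII cuts after base 3 of each site, so after positions 138, 154.
The StuI site (AGGCCT) starts at position 203.
StuI cuts after base 3 of each site, so after position 205.
Combined cut positions: 138, 154, 205.
Linear molecule, 3 cuts → 4 fragments:
  1–138 → 138 bp
  139–154 → 16 bp
  155–205 → 51 bp
  206–220 → 15 bp
Sorted largest to smallest: 138, 51, 16, 15 bp.

138, 51, 16, 15 bp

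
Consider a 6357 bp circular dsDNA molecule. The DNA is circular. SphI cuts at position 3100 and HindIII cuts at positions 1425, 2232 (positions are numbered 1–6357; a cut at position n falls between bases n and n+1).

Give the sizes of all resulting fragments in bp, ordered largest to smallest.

Combined cut positions (sorted): 1425, 2232, 3100.
Circular molecule, 3 cuts → 3 fragments:
  2232 − 1425 = 807 bp
  3100 − 2232 = 868 bp
  wrap: 6357 − 3100 + 1425 = 4682 bp
Sorted largest to smallest: 4682, 868, 807 bp.

4682, 868, 807 bp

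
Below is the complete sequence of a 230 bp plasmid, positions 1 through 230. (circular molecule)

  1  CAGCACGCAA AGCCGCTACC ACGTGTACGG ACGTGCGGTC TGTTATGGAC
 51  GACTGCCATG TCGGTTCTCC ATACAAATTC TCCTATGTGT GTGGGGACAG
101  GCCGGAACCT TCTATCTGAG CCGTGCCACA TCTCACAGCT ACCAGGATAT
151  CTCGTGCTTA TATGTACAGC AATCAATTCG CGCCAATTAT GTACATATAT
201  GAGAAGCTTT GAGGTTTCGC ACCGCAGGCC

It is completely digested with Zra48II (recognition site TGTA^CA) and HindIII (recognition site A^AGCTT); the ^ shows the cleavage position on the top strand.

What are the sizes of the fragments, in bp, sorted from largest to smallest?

192, 27, 11 bp

Zra48II sites (TGTACA) start at positions 163, 190.
Zra48II cuts after base 4 of each site, so after positions 166, 193.
The HindIII site (AAGCTT) starts at position 204.
HindIII cuts after the first base of each site, so after position 204.
Combined cut positions: 166, 193, 204.
Circular molecule, 3 cuts → 3 fragments:
  167–193 → 27 bp
  194–204 → 11 bp
  205–230 then 1–166 → 26 + 166 = 192 bp
Sorted largest to smallest: 192, 27, 11 bp.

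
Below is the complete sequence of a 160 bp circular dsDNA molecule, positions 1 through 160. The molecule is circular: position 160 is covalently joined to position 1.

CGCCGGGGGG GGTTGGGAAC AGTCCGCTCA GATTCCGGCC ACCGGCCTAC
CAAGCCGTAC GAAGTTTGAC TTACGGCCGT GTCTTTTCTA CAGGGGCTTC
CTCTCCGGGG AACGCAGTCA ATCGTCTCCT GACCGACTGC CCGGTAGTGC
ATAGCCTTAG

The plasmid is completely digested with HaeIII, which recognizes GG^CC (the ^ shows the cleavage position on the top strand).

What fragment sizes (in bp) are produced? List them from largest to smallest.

HaeIII sites (GGCC) start at positions 37, 44, 75.
HaeIII cuts after base 2 of each site, so after positions 38, 45, 76.
Circular molecule, 3 cuts → 3 fragments:
  39–45 → 7 bp
  46–76 → 31 bp
  77–160 then 1–38 → 84 + 38 = 122 bp
Sorted largest to smallest: 122, 31, 7 bp.

122, 31, 7 bp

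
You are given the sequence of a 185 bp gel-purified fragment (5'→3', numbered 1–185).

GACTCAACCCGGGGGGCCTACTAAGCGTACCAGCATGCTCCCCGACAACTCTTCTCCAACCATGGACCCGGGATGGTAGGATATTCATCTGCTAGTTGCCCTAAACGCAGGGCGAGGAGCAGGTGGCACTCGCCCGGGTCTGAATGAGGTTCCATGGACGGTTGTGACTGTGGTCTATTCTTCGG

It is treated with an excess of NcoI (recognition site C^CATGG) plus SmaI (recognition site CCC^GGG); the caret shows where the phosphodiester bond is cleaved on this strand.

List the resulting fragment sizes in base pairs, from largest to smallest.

NcoI sites (CCATGG) start at positions 60, 152.
NcoI cuts after the first base of each site, so after positions 60, 152.
SmaI sites (CCCGGG) start at positions 8, 67, 133.
SmaI cuts after base 3 of each site, so after positions 10, 69, 135.
Combined cut positions: 10, 60, 69, 135, 152.
Linear molecule, 5 cuts → 6 fragments:
  1–10 → 10 bp
  11–60 → 50 bp
  61–69 → 9 bp
  70–135 → 66 bp
  136–152 → 17 bp
  153–185 → 33 bp
Sorted largest to smallest: 66, 50, 33, 17, 10, 9 bp.

66, 50, 33, 17, 10, 9 bp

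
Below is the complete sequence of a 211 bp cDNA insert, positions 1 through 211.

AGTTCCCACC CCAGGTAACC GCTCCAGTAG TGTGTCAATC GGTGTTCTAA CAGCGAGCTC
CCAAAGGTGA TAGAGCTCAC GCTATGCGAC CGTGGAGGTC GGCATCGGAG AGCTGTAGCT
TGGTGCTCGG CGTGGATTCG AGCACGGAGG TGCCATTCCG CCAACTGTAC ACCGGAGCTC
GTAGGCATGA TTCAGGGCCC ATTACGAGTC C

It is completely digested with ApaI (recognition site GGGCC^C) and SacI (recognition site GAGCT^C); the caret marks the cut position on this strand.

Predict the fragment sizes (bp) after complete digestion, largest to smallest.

The ApaI site (GGGCCC) starts at position 195.
ApaI cuts after base 5 of each site (before the last base), so after position 199.
SacI sites (GAGCTC) start at positions 55, 73, 175.
SacI cuts after base 5 of each site (before the last base), so after positions 59, 77, 179.
Combined cut positions: 59, 77, 179, 199.
Linear molecule, 4 cuts → 5 fragments:
  1–59 → 59 bp
  60–77 → 18 bp
  78–179 → 102 bp
  180–199 → 20 bp
  200–211 → 12 bp
Sorted largest to smallest: 102, 59, 20, 18, 12 bp.

102, 59, 20, 18, 12 bp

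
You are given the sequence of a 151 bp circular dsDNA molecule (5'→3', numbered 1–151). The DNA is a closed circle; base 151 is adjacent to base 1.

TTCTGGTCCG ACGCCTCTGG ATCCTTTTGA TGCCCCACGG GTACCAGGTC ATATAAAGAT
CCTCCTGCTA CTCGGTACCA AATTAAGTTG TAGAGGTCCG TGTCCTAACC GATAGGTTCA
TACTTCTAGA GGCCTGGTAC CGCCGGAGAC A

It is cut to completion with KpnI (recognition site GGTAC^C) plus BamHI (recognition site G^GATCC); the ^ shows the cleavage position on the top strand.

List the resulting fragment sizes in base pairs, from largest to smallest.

62, 34, 30, 25 bp

KpnI sites (GGTACC) start at positions 40, 74, 136.
KpnI cuts after base 5 of each site (before the last base), so after positions 44, 78, 140.
The BamHI site (GGATCC) starts at position 19.
BamHI cuts after the first base of each site, so after position 19.
Combined cut positions: 19, 44, 78, 140.
Circular molecule, 4 cuts → 4 fragments:
  20–44 → 25 bp
  45–78 → 34 bp
  79–140 → 62 bp
  141–151 then 1–19 → 11 + 19 = 30 bp
Sorted largest to smallest: 62, 34, 30, 25 bp.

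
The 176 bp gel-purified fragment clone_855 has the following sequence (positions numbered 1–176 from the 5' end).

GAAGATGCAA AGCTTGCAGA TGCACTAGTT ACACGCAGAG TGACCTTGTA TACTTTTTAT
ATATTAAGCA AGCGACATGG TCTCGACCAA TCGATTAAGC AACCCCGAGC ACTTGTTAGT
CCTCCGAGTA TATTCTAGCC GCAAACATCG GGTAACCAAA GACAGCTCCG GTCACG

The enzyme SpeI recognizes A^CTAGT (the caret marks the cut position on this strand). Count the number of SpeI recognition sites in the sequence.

1

ACTAGT occurs starting at position 24.
SpeI cuts at 1 site.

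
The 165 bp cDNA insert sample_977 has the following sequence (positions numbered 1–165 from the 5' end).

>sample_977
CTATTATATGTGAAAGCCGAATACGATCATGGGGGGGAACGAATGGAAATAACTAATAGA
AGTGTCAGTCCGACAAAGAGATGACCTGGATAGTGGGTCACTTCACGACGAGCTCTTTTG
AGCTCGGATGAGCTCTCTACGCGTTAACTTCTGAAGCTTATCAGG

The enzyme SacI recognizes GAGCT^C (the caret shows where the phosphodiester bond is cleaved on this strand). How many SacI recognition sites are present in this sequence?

GAGCTC occurs starting at positions 110, 120, 130.
SacI cuts at 3 sites.

3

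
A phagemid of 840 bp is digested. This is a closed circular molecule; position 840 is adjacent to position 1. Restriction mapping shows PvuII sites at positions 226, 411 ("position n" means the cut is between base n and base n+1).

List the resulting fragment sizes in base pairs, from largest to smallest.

Circular molecule, 2 cuts → 2 fragments:
  411 − 226 = 185 bp
  wrap: 840 − 411 + 226 = 655 bp
Sorted largest to smallest: 655, 185 bp.

655, 185 bp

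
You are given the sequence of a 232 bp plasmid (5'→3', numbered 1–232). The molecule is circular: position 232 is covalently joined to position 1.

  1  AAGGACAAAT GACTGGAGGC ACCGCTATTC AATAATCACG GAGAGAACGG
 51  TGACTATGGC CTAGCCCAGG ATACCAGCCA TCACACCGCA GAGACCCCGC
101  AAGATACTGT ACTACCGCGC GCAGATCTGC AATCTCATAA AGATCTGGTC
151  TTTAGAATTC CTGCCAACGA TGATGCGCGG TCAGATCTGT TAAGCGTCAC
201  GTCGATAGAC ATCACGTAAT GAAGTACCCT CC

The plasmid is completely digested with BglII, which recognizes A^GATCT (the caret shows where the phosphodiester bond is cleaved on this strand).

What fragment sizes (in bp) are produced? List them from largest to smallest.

BglII sites (AGATCT) start at positions 123, 141, 183.
BglII cuts after the first base of each site, so after positions 123, 141, 183.
Circular molecule, 3 cuts → 3 fragments:
  124–141 → 18 bp
  142–183 → 42 bp
  184–232 then 1–123 → 49 + 123 = 172 bp
Sorted largest to smallest: 172, 42, 18 bp.

172, 42, 18 bp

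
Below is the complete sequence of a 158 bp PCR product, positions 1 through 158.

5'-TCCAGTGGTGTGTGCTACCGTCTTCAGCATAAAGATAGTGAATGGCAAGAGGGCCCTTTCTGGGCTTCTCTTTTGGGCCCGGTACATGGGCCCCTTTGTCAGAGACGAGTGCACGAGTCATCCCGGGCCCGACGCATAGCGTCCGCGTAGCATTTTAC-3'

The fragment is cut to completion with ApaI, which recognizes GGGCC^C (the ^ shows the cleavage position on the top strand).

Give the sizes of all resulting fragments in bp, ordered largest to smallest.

ApaI sites (GGGCCC) start at positions 51, 75, 88, 125.
ApaI cuts after base 5 of each site (before the last base), so after positions 55, 79, 92, 129.
Linear molecule, 4 cuts → 5 fragments:
  1–55 → 55 bp
  56–79 → 24 bp
  80–92 → 13 bp
  93–129 → 37 bp
  130–158 → 29 bp
Sorted largest to smallest: 55, 37, 29, 24, 13 bp.

55, 37, 29, 24, 13 bp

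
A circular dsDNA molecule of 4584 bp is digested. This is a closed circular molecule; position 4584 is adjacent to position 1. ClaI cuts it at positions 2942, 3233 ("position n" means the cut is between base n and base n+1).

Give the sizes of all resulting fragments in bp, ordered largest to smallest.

Circular molecule, 2 cuts → 2 fragments:
  3233 − 2942 = 291 bp
  wrap: 4584 − 3233 + 2942 = 4293 bp
Sorted largest to smallest: 4293, 291 bp.

4293, 291 bp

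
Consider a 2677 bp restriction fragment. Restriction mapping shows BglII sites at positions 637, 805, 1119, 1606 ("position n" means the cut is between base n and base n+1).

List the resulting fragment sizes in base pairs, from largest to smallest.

1071, 637, 487, 314, 168 bp

Linear molecule, 4 cuts → 5 fragments:
  637 − 0 = 637 bp
  805 − 637 = 168 bp
  1119 − 805 = 314 bp
  1606 − 1119 = 487 bp
  2677 − 1606 = 1071 bp
Sorted largest to smallest: 1071, 637, 487, 314, 168 bp.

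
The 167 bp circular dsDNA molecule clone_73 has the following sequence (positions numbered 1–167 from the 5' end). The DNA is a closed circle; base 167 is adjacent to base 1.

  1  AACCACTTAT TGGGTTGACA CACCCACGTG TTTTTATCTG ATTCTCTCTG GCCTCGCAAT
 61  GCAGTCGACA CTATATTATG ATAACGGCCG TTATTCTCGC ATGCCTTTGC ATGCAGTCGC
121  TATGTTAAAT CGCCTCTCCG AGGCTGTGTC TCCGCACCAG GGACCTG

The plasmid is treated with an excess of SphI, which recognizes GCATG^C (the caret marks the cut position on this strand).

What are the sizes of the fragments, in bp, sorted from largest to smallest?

157, 10 bp

SphI sites (GCATGC) start at positions 99, 109.
SphI cuts after base 5 of each site (before the last base), so after positions 103, 113.
Circular molecule, 2 cuts → 2 fragments:
  104–113 → 10 bp
  114–167 then 1–103 → 54 + 103 = 157 bp
Sorted largest to smallest: 157, 10 bp.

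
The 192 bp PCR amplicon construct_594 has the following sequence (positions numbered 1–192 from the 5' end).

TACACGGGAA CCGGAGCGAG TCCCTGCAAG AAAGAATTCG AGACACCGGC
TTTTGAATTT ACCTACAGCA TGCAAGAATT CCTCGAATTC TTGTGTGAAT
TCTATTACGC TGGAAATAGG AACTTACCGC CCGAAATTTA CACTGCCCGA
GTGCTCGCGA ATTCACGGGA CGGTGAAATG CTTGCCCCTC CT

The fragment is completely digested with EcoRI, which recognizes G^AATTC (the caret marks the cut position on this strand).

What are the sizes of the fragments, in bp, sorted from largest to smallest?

EcoRI sites (GAATTC) start at positions 34, 76, 85, 97, 159.
EcoRI cuts after the first base of each site, so after positions 34, 76, 85, 97, 159.
Linear molecule, 5 cuts → 6 fragments:
  1–34 → 34 bp
  35–76 → 42 bp
  77–85 → 9 bp
  86–97 → 12 bp
  98–159 → 62 bp
  160–192 → 33 bp
Sorted largest to smallest: 62, 42, 34, 33, 12, 9 bp.

62, 42, 34, 33, 12, 9 bp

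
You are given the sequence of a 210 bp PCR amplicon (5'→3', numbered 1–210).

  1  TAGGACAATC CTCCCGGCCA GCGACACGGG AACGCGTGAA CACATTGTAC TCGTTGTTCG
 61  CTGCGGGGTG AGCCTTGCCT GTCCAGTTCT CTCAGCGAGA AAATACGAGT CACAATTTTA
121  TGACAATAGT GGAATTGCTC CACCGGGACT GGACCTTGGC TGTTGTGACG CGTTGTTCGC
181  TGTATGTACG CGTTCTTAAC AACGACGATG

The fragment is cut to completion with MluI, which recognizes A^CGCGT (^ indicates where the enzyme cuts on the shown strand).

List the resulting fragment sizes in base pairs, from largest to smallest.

136, 32, 22, 20 bp

MluI sites (ACGCGT) start at positions 32, 168, 188.
MluI cuts after the first base of each site, so after positions 32, 168, 188.
Linear molecule, 3 cuts → 4 fragments:
  1–32 → 32 bp
  33–168 → 136 bp
  169–188 → 20 bp
  189–210 → 22 bp
Sorted largest to smallest: 136, 32, 22, 20 bp.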